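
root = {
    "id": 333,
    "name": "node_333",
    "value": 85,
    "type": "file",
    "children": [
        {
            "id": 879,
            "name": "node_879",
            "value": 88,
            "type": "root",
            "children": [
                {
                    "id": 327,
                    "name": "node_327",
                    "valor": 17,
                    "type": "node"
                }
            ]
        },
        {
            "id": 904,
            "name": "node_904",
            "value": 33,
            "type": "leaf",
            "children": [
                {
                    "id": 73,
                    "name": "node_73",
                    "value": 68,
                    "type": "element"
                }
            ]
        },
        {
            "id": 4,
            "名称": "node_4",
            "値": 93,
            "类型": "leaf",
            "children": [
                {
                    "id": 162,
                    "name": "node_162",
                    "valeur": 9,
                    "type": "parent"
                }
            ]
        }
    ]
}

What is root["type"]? "file"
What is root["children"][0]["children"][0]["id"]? 327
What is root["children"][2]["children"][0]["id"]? 162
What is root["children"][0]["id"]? 879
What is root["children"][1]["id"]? 904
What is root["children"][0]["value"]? 88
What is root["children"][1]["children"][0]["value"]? 68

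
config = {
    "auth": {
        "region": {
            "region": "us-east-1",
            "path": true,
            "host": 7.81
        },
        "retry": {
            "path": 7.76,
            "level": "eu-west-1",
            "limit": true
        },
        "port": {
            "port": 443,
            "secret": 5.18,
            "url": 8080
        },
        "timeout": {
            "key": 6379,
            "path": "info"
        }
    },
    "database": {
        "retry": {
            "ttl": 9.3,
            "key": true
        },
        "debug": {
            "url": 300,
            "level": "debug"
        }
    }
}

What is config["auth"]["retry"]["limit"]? True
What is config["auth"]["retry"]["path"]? 7.76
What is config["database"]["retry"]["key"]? True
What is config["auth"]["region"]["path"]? True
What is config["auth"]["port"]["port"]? 443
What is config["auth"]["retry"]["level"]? "eu-west-1"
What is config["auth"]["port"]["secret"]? 5.18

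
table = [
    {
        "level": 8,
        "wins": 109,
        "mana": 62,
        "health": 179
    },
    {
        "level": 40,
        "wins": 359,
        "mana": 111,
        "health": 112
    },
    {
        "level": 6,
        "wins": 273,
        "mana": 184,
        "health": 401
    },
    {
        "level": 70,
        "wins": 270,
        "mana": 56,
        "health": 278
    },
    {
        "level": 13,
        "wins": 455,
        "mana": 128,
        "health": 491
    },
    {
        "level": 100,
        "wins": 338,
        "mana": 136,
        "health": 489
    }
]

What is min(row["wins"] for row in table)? 109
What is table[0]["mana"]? 62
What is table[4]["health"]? 491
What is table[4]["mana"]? 128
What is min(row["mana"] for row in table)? 56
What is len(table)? 6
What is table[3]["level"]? 70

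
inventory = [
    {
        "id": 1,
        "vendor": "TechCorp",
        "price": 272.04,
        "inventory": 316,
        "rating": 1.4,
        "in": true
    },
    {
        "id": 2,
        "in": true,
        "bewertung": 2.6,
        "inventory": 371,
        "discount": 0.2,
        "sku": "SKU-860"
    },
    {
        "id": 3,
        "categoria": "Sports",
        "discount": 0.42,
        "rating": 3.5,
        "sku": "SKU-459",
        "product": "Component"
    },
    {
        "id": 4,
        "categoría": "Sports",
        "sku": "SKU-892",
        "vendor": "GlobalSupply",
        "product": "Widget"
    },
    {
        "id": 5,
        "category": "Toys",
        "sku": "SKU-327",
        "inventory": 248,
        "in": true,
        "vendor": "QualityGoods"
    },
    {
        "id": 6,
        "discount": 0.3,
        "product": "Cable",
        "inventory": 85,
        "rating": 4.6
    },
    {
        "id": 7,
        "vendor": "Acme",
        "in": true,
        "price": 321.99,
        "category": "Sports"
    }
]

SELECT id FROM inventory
[1, 2, 3, 4, 5, 6, 7]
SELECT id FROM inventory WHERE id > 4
[5, 6, 7]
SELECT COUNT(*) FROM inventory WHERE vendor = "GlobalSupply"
1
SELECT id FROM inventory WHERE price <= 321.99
[1, 7]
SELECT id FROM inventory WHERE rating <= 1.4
[1]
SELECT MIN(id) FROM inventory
1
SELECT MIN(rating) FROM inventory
1.4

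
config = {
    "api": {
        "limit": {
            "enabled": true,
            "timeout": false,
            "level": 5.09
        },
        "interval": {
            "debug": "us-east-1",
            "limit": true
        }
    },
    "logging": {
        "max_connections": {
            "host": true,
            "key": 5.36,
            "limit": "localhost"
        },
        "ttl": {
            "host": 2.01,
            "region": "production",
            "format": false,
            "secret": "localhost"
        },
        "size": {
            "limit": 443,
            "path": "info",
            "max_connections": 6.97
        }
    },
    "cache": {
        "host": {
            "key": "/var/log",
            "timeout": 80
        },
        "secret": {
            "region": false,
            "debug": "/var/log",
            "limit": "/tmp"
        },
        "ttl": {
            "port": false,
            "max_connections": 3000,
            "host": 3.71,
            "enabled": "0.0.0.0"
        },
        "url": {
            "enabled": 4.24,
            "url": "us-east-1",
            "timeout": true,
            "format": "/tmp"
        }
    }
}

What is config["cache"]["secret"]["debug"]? "/var/log"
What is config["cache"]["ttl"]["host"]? 3.71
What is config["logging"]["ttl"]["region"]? "production"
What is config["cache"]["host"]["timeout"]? 80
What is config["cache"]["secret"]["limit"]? "/tmp"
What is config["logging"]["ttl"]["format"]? False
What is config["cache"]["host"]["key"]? "/var/log"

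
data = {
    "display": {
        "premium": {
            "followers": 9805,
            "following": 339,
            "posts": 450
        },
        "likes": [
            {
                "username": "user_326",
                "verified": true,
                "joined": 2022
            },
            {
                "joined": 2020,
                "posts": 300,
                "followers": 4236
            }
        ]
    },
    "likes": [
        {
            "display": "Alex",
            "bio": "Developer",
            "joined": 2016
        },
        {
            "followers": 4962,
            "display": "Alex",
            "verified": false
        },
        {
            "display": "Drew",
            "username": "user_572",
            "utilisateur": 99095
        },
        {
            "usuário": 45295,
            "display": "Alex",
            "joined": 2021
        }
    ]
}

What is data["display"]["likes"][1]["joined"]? 2020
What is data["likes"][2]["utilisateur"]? 99095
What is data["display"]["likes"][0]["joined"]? 2022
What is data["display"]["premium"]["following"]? 339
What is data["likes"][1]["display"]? "Alex"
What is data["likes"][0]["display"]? "Alex"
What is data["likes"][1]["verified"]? False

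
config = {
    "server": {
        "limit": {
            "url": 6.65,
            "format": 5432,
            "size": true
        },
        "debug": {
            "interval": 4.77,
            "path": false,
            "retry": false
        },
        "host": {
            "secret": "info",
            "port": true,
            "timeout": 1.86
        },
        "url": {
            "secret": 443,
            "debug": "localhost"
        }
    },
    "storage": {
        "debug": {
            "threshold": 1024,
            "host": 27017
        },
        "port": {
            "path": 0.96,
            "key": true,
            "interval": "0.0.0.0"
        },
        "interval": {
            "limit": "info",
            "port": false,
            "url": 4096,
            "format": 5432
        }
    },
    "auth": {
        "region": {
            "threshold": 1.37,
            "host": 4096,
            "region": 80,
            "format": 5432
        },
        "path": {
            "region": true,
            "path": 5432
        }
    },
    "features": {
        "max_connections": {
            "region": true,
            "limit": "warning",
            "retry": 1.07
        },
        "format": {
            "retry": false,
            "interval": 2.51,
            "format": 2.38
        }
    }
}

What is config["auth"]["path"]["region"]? True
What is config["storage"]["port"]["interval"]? "0.0.0.0"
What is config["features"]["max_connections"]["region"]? True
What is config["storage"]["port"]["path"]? 0.96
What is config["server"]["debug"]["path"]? False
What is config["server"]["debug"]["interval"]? 4.77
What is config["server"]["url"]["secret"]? 443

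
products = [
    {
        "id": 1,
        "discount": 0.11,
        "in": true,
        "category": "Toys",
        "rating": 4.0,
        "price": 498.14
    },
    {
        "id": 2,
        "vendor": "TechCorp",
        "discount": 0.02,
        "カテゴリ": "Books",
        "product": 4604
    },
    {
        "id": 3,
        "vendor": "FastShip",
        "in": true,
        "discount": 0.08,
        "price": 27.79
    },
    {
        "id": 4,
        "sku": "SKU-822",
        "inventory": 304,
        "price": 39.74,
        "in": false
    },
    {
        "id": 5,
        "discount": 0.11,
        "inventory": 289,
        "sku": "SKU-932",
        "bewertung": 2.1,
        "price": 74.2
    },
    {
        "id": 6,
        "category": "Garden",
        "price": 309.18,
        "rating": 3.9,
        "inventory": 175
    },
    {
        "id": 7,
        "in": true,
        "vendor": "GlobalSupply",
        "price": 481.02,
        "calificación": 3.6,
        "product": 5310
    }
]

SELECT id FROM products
[1, 2, 3, 4, 5, 6, 7]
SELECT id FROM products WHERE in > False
[1, 3, 7]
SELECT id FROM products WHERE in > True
[]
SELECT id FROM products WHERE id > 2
[3, 4, 5, 6, 7]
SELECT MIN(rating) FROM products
3.9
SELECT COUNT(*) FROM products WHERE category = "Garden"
1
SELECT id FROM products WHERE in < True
[4]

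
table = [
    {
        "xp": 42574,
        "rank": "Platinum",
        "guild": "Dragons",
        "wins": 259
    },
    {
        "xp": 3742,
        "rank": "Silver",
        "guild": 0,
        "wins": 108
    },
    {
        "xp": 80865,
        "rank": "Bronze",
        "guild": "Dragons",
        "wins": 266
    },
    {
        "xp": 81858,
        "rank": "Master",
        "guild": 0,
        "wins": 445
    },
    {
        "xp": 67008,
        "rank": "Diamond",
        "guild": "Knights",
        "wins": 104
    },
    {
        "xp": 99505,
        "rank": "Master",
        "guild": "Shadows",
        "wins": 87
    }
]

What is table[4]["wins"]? 104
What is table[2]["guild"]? "Dragons"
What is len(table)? 6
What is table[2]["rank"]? "Bronze"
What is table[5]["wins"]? 87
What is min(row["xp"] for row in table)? 3742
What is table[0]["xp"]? 42574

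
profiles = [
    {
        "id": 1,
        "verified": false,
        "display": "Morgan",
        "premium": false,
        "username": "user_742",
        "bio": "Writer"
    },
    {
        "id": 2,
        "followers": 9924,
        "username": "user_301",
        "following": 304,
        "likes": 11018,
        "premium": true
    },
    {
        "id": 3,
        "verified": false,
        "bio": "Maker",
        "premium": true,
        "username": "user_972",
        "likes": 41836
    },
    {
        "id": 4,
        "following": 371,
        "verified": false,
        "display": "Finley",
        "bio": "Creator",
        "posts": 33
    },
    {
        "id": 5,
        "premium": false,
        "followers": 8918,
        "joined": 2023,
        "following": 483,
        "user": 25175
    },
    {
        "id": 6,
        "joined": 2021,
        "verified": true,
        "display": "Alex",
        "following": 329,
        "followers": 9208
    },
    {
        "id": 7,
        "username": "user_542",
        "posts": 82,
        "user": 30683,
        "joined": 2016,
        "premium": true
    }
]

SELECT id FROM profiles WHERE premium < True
[1, 5]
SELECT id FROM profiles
[1, 2, 3, 4, 5, 6, 7]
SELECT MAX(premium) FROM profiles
True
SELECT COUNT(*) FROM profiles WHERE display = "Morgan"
1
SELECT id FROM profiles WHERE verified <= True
[1, 3, 4, 6]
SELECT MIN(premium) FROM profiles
False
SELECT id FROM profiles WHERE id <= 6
[1, 2, 3, 4, 5, 6]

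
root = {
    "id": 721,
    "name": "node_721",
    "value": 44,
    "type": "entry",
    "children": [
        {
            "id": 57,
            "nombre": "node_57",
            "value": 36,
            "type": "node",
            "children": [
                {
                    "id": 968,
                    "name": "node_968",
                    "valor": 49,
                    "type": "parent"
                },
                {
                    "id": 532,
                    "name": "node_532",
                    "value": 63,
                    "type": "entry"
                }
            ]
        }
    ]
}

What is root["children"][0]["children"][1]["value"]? 63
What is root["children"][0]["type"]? "node"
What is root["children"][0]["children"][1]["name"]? "node_532"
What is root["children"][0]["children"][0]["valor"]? 49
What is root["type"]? "entry"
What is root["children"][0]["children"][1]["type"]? "entry"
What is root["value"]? 44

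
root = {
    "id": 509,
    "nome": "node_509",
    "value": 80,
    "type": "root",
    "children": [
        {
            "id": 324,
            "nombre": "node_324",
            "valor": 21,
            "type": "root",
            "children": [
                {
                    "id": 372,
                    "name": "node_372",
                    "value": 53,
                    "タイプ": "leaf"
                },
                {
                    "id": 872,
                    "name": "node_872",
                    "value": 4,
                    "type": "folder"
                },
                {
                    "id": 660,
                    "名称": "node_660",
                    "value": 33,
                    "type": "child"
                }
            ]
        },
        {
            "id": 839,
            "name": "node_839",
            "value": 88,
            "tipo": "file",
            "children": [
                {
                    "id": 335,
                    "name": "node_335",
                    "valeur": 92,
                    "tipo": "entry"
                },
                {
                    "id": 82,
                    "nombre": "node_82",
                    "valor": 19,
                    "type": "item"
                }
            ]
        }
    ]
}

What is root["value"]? 80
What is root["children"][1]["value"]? 88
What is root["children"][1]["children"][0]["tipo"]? "entry"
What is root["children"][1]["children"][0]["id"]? 335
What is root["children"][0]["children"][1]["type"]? "folder"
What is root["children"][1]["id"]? 839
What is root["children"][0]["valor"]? 21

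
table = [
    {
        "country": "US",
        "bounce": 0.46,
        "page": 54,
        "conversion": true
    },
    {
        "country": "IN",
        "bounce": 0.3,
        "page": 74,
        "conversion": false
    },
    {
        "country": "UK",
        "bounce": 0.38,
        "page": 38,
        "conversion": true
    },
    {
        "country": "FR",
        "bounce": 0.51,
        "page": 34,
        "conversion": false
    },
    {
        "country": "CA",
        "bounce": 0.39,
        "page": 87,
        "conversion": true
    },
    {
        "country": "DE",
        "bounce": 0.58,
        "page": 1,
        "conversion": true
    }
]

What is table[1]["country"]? "IN"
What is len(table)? 6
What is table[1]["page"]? 74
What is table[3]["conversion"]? False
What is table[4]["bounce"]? 0.39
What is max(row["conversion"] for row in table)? True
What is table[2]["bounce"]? 0.38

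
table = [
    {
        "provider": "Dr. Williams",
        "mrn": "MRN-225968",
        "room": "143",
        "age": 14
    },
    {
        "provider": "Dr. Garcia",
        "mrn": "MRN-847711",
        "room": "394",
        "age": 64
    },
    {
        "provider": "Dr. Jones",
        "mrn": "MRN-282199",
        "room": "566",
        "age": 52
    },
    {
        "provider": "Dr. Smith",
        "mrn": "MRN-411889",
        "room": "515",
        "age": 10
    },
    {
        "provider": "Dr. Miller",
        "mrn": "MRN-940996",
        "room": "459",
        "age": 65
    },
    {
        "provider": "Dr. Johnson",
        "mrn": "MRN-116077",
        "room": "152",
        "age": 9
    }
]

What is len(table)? 6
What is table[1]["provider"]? "Dr. Garcia"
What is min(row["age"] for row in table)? 9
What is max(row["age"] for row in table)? 65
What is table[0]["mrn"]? "MRN-225968"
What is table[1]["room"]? "394"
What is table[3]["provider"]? "Dr. Smith"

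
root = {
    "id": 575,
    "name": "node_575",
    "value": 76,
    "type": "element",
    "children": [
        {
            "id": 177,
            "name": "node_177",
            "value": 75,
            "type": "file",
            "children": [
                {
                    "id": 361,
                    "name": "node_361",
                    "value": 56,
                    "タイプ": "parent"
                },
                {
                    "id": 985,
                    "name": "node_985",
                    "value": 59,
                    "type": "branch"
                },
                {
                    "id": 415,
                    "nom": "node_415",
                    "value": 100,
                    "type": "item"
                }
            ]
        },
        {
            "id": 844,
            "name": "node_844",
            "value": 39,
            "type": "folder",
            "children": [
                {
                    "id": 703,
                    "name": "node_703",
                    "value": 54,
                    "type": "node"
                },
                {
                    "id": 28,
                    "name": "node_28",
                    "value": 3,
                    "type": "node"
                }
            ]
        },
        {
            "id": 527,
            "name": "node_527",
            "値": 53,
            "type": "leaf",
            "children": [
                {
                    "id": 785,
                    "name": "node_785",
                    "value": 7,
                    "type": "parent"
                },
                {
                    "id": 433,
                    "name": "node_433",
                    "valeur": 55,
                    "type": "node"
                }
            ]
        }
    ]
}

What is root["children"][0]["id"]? 177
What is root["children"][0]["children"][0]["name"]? "node_361"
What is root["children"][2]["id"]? 527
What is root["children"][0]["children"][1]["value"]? 59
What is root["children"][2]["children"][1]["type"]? "node"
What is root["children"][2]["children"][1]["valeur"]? 55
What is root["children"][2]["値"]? 53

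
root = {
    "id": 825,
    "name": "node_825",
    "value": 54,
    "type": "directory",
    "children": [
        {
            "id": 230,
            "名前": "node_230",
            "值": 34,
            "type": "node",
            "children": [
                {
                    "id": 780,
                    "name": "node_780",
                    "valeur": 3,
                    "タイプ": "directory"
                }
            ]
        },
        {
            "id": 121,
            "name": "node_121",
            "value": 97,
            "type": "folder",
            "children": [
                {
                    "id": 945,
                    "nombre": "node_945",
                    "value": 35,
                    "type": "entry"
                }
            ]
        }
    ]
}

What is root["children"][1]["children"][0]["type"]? "entry"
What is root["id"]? 825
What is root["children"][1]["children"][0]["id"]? 945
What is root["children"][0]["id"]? 230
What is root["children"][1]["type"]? "folder"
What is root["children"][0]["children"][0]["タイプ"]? "directory"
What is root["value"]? 54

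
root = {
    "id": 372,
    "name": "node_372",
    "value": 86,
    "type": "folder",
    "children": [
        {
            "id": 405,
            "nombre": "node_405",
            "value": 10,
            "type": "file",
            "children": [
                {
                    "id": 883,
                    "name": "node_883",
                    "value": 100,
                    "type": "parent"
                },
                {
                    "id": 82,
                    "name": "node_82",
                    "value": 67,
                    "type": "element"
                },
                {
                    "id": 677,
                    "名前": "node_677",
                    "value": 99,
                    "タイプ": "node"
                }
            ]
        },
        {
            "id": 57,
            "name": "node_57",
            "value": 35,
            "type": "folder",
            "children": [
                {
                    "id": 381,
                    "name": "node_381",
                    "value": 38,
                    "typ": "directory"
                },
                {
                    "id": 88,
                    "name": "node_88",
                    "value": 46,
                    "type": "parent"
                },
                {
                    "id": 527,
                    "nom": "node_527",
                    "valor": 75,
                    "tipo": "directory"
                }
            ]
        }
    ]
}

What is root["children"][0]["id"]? 405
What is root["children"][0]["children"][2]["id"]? 677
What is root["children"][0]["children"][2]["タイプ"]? "node"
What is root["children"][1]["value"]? 35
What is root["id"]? 372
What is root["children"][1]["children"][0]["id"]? 381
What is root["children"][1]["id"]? 57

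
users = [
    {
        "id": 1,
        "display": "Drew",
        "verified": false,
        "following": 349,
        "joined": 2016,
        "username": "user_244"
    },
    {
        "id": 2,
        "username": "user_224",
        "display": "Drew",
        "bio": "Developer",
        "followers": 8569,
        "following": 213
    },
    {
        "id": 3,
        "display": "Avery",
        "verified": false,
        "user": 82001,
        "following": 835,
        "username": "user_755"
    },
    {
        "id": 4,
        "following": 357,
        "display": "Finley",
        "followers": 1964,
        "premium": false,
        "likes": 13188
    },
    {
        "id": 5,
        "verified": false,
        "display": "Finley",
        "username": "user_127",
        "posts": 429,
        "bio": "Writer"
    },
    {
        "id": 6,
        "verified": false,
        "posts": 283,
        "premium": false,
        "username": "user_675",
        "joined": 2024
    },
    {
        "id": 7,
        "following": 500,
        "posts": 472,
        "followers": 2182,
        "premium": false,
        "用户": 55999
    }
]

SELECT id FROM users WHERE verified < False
[]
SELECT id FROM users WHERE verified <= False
[1, 3, 5, 6]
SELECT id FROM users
[1, 2, 3, 4, 5, 6, 7]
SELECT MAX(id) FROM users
7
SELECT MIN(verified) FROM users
False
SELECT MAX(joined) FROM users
2024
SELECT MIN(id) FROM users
1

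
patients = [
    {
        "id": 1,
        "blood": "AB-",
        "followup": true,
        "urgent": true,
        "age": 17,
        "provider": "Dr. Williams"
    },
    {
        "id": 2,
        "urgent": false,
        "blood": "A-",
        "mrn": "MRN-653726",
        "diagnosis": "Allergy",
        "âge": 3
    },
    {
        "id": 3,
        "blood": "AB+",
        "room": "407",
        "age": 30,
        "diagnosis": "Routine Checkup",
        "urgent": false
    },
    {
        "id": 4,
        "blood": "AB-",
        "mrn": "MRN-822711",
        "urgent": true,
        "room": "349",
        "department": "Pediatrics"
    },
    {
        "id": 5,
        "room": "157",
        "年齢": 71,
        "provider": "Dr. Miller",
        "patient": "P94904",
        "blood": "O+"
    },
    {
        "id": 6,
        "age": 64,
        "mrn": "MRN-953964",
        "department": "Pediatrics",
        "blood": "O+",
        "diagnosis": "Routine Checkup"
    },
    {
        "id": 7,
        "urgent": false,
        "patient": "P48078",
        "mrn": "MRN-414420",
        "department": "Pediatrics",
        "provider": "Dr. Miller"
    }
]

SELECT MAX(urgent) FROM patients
True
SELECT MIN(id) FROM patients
1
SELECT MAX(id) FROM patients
7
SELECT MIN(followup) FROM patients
True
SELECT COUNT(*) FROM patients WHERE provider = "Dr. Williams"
1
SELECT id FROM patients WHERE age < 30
[1]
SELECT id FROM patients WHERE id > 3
[4, 5, 6, 7]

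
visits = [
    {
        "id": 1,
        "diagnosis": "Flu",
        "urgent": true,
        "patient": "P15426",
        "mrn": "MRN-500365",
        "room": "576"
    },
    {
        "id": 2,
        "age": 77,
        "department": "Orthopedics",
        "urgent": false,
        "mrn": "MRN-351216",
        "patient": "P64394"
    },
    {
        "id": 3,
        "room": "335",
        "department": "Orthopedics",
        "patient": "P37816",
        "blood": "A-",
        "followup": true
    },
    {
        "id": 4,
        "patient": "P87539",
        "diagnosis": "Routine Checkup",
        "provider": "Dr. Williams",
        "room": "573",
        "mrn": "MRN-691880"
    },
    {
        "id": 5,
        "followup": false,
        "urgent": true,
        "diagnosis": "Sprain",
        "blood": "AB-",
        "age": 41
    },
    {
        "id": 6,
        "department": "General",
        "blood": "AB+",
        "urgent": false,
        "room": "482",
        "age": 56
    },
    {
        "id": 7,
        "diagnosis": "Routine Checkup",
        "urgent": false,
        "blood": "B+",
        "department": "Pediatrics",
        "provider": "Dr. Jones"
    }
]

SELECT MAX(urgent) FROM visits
True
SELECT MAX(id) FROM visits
7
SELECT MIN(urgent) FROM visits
False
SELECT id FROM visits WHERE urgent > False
[1, 5]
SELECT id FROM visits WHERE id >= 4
[4, 5, 6, 7]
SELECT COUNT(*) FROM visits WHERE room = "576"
1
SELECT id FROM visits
[1, 2, 3, 4, 5, 6, 7]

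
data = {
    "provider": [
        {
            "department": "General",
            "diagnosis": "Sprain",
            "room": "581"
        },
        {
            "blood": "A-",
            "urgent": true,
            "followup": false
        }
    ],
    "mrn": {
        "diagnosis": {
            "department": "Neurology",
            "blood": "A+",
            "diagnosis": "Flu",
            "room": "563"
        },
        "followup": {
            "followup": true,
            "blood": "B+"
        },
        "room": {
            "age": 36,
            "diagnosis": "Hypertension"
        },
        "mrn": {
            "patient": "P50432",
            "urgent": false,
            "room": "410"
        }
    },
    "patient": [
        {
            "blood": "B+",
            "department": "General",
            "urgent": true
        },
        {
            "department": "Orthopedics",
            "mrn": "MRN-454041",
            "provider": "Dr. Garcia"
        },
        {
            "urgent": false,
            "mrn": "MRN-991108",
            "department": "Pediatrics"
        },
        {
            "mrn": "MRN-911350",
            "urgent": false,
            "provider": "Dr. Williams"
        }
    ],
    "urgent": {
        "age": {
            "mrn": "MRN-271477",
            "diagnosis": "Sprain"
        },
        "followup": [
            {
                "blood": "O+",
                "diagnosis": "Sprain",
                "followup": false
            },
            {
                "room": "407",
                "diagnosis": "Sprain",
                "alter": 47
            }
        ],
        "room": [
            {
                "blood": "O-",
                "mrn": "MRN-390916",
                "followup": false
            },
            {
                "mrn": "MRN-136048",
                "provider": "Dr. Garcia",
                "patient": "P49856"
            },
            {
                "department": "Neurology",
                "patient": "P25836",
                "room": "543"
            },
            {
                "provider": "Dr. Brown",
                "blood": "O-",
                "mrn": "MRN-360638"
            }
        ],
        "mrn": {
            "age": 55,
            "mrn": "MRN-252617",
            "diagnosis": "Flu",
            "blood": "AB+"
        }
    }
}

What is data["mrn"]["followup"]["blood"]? "B+"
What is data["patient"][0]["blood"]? "B+"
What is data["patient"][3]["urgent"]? False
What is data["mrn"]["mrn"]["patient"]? "P50432"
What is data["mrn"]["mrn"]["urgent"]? False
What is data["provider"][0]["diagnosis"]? "Sprain"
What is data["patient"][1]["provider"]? "Dr. Garcia"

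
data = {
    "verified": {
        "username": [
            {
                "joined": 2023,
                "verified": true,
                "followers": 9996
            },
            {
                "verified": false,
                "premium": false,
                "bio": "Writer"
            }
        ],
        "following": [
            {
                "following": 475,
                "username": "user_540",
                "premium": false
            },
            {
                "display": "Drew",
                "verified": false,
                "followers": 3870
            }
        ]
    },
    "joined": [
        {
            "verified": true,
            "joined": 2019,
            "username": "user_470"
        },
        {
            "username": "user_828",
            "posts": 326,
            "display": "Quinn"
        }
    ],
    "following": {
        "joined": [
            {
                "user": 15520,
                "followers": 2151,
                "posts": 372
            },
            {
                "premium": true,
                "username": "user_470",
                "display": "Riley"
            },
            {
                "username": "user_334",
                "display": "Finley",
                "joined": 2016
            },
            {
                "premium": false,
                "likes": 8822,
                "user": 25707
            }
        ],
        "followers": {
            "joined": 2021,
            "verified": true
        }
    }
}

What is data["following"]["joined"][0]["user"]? 15520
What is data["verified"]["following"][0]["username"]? "user_540"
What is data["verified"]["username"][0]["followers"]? 9996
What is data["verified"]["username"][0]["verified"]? True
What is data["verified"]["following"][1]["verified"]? False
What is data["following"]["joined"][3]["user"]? 25707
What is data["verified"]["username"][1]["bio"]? "Writer"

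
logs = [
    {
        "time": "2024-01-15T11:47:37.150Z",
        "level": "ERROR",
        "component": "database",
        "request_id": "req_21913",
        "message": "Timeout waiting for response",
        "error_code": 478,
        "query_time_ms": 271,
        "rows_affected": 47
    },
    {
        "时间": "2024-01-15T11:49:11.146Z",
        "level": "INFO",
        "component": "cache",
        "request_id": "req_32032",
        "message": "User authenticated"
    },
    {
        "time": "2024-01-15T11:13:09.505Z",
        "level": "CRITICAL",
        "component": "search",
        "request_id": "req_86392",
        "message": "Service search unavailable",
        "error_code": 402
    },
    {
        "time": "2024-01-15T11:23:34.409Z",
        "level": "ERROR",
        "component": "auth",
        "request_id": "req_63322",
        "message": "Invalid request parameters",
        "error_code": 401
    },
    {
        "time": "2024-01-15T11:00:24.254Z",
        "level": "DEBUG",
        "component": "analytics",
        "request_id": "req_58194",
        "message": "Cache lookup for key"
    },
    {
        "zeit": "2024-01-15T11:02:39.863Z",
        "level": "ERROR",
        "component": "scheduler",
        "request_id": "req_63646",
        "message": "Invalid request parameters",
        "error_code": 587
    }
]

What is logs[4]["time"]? "2024-01-15T11:00:24.254Z"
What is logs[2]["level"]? "CRITICAL"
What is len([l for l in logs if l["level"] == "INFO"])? 1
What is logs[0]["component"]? "database"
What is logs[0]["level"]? "ERROR"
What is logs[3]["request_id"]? "req_63322"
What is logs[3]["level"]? "ERROR"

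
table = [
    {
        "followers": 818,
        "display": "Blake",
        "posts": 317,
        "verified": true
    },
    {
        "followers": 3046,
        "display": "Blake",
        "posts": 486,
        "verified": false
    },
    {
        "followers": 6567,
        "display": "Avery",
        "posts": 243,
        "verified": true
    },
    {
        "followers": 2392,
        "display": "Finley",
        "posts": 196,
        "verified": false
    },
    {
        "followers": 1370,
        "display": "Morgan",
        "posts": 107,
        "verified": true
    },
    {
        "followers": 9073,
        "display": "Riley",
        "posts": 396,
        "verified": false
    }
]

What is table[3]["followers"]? 2392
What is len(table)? 6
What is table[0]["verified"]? True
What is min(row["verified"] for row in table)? False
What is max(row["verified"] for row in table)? True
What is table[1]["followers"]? 3046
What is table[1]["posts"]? 486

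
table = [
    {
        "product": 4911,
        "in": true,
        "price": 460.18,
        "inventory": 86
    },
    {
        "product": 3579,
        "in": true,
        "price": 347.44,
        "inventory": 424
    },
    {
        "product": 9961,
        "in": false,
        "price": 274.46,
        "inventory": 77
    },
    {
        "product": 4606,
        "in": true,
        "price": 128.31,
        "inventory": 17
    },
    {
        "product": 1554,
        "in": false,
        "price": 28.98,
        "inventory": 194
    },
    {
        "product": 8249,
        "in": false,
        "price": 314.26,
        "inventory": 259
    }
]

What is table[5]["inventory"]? 259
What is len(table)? 6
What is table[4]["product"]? 1554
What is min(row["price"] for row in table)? 28.98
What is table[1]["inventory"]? 424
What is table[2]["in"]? False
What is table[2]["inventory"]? 77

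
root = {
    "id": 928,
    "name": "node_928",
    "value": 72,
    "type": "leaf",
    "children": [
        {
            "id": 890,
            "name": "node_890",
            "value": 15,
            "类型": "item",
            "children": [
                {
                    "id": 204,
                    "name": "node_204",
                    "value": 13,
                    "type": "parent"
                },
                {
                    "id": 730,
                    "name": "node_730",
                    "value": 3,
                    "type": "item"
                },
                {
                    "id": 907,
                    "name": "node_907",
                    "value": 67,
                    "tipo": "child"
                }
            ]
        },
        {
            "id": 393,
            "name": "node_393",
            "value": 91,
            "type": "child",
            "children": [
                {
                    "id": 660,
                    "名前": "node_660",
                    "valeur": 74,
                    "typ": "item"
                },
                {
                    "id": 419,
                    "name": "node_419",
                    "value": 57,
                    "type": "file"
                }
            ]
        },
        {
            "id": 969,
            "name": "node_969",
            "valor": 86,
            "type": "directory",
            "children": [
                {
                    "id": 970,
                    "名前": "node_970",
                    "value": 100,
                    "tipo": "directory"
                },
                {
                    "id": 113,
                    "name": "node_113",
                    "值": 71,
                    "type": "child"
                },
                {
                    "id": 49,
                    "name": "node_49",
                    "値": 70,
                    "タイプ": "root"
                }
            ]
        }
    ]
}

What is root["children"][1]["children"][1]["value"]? 57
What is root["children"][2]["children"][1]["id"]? 113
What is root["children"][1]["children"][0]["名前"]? "node_660"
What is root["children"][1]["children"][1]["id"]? 419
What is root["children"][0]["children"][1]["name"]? "node_730"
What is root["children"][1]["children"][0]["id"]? 660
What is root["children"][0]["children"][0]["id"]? 204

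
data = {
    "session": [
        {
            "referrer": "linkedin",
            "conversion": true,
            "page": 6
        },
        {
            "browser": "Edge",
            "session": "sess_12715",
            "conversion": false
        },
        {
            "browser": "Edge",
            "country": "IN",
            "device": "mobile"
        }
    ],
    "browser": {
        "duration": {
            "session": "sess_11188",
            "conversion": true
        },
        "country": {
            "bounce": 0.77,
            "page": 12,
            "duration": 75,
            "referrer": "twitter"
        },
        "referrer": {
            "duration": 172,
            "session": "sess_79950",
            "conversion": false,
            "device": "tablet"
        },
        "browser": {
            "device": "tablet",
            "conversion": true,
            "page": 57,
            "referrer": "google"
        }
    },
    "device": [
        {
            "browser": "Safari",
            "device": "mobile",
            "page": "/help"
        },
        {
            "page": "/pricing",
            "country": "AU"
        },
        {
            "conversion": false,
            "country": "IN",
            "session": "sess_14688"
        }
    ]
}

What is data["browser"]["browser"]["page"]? 57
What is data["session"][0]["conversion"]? True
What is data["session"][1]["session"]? "sess_12715"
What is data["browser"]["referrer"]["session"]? "sess_79950"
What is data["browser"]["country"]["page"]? 12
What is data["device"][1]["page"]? "/pricing"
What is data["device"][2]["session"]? "sess_14688"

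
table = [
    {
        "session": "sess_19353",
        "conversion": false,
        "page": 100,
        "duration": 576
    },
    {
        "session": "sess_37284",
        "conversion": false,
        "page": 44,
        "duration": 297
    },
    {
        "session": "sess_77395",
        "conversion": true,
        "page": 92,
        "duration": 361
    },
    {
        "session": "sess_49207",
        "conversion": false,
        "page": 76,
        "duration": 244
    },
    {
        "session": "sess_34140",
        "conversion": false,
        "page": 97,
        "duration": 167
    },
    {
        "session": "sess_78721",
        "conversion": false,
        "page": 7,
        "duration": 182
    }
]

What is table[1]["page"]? 44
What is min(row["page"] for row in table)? 7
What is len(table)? 6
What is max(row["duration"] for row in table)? 576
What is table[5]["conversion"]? False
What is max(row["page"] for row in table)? 100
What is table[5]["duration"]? 182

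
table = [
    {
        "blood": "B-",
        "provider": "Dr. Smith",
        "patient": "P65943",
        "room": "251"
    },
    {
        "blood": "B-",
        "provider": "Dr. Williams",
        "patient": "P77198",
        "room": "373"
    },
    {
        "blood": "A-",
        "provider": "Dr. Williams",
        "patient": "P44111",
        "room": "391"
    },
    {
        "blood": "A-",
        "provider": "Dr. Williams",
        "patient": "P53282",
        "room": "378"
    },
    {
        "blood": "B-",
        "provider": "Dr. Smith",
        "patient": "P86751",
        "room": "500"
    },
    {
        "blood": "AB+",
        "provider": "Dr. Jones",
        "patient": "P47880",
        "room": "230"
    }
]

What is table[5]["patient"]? "P47880"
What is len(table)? 6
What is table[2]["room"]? "391"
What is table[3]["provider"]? "Dr. Williams"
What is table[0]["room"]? "251"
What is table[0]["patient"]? "P65943"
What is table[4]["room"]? "500"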